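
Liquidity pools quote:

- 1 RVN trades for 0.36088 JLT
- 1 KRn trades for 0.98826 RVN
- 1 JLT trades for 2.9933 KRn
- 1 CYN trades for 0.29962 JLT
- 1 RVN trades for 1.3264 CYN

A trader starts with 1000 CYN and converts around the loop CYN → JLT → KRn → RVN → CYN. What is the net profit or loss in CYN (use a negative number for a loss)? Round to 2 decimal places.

1000 CYN × 0.29962 = 299.62 JLT
299.62 JLT × 2.9933 = 896.852546 KRn
896.852546 KRn × 0.98826 = 886.32349710996 RVN
886.32349710996 RVN × 1.3264 = 1175.619486566650944 CYN
Net change: 1175.619486566650944 − 1000 = 175.619486566650944 CYN

175.62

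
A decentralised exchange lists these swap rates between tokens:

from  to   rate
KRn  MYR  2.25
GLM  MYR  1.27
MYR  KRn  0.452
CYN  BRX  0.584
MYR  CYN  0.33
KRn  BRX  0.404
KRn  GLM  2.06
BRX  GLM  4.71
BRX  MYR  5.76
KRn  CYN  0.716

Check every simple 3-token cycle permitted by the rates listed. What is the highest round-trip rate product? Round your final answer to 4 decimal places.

1.1825

MYR→KRn→GLM→MYR: 0.452 × 2.06 × 1.27 = 1.18252
MYR→CYN→BRX→MYR: 0.33 × 0.584 × 5.76 = 1.11007
MYR→KRn→BRX→MYR: 0.452 × 0.404 × 5.76 = 1.05182
Maximum is MYR→KRn→GLM→MYR at 1.1825; arbitrage exists.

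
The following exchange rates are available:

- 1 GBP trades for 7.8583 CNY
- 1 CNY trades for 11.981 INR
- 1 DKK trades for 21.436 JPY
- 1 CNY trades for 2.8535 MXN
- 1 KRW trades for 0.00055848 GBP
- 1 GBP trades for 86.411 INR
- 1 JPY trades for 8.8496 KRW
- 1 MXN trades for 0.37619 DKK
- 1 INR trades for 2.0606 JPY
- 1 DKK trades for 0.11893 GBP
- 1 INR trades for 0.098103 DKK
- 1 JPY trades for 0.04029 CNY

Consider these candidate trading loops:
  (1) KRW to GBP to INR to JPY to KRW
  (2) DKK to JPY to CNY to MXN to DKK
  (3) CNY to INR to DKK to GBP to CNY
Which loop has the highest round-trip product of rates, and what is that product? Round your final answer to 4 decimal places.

1.0985

(1) 0.00055848 × 86.411 × 2.0606 × 8.8496 = 0.88002
(2) 21.436 × 0.04029 × 2.8535 × 0.37619 = 0.92710
(3) 11.981 × 0.098103 × 0.11893 × 7.8583 = 1.09849
Highest is cycle (3) at 1.0985 (>1, arbitrage).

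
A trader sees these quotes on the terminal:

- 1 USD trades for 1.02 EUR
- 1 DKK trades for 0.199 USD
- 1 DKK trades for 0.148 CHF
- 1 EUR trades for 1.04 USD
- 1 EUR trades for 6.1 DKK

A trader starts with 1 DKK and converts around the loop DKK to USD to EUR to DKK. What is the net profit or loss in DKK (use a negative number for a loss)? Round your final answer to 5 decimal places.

1 DKK × 0.199 = 0.199 USD
0.199 USD × 1.02 = 0.20298 EUR
0.20298 EUR × 6.1 = 1.238178 DKK
Net change: 1.238178 − 1 = 0.238178 DKK

0.23818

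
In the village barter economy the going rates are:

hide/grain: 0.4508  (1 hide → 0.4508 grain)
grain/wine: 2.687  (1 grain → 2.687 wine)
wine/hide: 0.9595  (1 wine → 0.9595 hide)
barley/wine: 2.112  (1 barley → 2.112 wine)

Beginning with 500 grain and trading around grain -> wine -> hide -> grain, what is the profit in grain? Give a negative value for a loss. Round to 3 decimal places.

81.121

500 grain × 2.687 = 1343.5 wine
1343.5 wine × 0.9595 = 1289.08825 hide
1289.08825 hide × 0.4508 = 581.1209831 grain
Net change: 581.1209831 − 500 = 81.1209831 grain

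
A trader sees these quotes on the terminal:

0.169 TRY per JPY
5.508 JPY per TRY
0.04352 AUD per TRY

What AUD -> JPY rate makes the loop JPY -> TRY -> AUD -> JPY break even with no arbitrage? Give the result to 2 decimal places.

Known legs of the cycle: 0.169 × 0.04352 = 0.00735488
For no arbitrage the full-cycle product must be 1, so the missing rate is 1 / 0.00735488 ≈ 135.9641.

135.96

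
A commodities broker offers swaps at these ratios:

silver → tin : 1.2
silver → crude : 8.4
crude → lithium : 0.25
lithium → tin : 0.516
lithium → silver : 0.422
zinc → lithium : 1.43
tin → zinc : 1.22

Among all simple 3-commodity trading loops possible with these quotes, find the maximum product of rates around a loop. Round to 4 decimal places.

zinc→lithium→tin→zinc: 1.43 × 0.516 × 1.22 = 0.90021
silver→crude→lithium→silver: 8.4 × 0.25 × 0.422 = 0.88620
Maximum is zinc→lithium→tin→zinc at 0.9002; no arbitrage — every cycle loses value.

0.9002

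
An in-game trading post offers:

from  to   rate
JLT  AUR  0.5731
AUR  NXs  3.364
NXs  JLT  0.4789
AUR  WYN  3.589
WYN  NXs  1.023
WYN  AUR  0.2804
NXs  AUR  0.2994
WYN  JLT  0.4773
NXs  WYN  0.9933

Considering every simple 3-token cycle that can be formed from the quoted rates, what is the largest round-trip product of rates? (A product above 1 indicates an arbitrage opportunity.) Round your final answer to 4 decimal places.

AUR→WYN→NXs→AUR: 3.589 × 1.023 × 0.2994 = 1.09926
JLT→AUR→WYN→JLT: 0.5731 × 3.589 × 0.4773 = 0.98174
AUR→NXs→WYN→AUR: 3.364 × 0.9933 × 0.2804 = 0.93695
JLT→AUR→NXs→JLT: 0.5731 × 3.364 × 0.4789 = 0.92328
Maximum is AUR→WYN→NXs→AUR at 1.0993; arbitrage exists.

1.0993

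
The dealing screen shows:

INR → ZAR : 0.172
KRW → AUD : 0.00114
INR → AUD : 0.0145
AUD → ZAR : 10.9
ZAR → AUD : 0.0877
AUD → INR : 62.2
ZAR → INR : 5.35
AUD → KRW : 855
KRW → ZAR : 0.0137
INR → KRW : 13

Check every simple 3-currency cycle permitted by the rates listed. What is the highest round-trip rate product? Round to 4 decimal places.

1.0273

ZAR→AUD→KRW→ZAR: 0.0877 × 855 × 0.0137 = 1.02727
ZAR→INR→KRW→ZAR: 5.35 × 13 × 0.0137 = 0.95284
ZAR→AUD→INR→ZAR: 0.0877 × 62.2 × 0.172 = 0.93825
INR→KRW→AUD→INR: 13 × 0.00114 × 62.2 = 0.92180
ZAR→INR→AUD→ZAR: 5.35 × 0.0145 × 10.9 = 0.84557
Maximum is ZAR→AUD→KRW→ZAR at 1.0273; arbitrage exists.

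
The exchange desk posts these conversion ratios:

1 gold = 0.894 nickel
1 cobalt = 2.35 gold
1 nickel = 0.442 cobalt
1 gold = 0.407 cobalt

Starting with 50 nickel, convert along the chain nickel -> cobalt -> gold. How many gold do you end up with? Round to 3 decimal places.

50 nickel × 0.442 = 22.1 cobalt
22.1 cobalt × 2.35 = 51.935 gold

51.935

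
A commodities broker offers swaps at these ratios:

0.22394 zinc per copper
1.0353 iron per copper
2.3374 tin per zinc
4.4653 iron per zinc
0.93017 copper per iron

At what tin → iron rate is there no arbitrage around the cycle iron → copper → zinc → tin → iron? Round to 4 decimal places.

Known legs of the cycle: 0.93017 × 0.22394 × 2.3374 = 0.48688572543052
For no arbitrage the full-cycle product must be 1, so the missing rate is 1 / 0.48688572543052 ≈ 2.053870.

2.0539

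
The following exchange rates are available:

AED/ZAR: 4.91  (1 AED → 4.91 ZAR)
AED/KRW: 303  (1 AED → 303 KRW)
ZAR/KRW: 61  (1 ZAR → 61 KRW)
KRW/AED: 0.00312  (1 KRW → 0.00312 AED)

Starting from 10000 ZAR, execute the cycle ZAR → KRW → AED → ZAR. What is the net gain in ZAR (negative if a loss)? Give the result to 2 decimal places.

-655.29

10000 ZAR × 61 = 610000 KRW
610000 KRW × 0.00312 = 1903.2 AED
1903.2 AED × 4.91 = 9344.712 ZAR
Net change: 9344.712 − 10000 = -655.288 ZAR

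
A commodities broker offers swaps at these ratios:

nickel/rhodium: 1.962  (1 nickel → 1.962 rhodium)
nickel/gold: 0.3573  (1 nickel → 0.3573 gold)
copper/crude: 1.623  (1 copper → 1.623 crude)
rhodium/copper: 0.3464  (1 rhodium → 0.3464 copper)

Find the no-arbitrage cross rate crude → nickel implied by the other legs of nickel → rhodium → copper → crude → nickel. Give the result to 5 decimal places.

0.90658

Known legs of the cycle: 1.962 × 0.3464 × 1.623 = 1.1030505264
For no arbitrage the full-cycle product must be 1, so the missing rate is 1 / 1.1030505264 ≈ 0.9065768.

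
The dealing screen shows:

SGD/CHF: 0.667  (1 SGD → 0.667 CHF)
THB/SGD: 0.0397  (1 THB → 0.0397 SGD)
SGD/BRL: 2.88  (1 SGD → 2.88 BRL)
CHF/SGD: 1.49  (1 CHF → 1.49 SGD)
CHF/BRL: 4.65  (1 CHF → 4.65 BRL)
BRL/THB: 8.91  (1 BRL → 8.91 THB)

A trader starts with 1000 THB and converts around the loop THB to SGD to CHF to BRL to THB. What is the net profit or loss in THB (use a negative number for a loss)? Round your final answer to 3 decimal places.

97.102

1000 THB × 0.0397 = 39.7 SGD
39.7 SGD × 0.667 = 26.4799 CHF
26.4799 CHF × 4.65 = 123.131535 BRL
123.131535 BRL × 8.91 = 1097.10197685 THB
Net change: 1097.10197685 − 1000 = 97.10197685 THB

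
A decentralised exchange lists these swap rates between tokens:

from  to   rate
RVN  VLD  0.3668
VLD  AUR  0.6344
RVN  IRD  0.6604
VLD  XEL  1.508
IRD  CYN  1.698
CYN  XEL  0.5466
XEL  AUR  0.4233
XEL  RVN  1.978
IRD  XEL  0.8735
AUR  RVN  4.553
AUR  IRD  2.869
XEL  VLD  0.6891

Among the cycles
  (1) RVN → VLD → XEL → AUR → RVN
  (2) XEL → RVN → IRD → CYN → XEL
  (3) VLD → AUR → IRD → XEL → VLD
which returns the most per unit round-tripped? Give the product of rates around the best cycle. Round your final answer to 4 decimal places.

1.2124

(1) 0.3668 × 1.508 × 0.4233 × 4.553 = 1.06605
(2) 1.978 × 0.6604 × 1.698 × 0.5466 = 1.21239
(3) 0.6344 × 2.869 × 0.8735 × 0.6891 = 1.09557
Highest is cycle (2) at 1.2124 (>1, arbitrage).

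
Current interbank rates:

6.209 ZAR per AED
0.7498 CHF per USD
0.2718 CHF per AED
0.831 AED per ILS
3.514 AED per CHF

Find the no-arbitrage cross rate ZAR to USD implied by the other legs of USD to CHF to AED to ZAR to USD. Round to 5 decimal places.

0.06113

Known legs of the cycle: 0.7498 × 3.514 × 6.209 = 16.3594558148
For no arbitrage the full-cycle product must be 1, so the missing rate is 1 / 16.3594558148 ≈ 0.0611267.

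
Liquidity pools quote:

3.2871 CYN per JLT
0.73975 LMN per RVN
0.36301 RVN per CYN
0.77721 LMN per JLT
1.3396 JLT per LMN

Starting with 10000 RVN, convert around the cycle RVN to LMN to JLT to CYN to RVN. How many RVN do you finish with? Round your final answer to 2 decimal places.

10000 RVN × 0.73975 = 7397.5 LMN
7397.5 LMN × 1.3396 = 9909.691 JLT
9909.691 JLT × 3.2871 = 32574.1452861 CYN
32574.1452861 CYN × 0.36301 = 11824.740480307161 RVN

11824.74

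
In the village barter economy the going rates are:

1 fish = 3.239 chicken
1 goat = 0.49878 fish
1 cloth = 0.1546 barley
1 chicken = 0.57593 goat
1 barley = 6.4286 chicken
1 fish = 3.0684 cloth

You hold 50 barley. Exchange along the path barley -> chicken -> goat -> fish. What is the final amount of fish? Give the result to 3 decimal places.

50 barley × 6.4286 = 321.43 chicken
321.43 chicken × 0.57593 = 185.1211799 goat
185.1211799 goat × 0.49878 = 92.334742110522 fish

92.335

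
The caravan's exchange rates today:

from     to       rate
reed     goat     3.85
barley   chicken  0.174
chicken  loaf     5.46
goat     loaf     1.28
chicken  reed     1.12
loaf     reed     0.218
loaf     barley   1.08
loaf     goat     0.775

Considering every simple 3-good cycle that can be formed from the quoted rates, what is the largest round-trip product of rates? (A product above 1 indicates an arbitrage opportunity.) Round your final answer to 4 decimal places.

goat→loaf→reed→goat: 1.28 × 0.218 × 3.85 = 1.07430
chicken→loaf→barley→chicken: 5.46 × 1.08 × 0.174 = 1.02604
Maximum is goat→loaf→reed→goat at 1.0743; arbitrage exists.

1.0743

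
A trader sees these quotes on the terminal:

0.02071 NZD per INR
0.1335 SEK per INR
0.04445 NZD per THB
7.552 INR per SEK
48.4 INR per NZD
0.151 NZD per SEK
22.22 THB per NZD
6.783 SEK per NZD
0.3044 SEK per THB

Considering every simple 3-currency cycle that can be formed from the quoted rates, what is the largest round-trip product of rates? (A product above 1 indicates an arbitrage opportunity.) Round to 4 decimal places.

INR→NZD→SEK→INR: 0.02071 × 6.783 × 7.552 = 1.06087
THB→SEK→NZD→THB: 0.3044 × 0.151 × 22.22 = 1.02133
INR→SEK→NZD→INR: 0.1335 × 0.151 × 48.4 = 0.97567
Maximum is INR→NZD→SEK→INR at 1.0609; arbitrage exists.

1.0609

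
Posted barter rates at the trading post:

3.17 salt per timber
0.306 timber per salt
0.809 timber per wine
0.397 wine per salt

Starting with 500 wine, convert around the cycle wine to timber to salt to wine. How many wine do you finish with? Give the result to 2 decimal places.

500 wine × 0.809 = 404.5 timber
404.5 timber × 3.17 = 1282.265 salt
1282.265 salt × 0.397 = 509.059205 wine

509.06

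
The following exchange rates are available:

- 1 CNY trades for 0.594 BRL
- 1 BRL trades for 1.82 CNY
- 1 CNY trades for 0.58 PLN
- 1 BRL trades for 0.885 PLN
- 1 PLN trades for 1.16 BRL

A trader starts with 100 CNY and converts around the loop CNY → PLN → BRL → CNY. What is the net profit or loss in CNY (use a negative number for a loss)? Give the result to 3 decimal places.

22.450

100 CNY × 0.58 = 58 PLN
58 PLN × 1.16 = 67.28 BRL
67.28 BRL × 1.82 = 122.4496 CNY
Net change: 122.4496 − 100 = 22.4496 CNY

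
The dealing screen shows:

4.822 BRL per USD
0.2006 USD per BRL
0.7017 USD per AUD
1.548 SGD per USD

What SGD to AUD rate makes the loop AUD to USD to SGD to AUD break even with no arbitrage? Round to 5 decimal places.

0.92061

Known legs of the cycle: 0.7017 × 1.548 = 1.0862316
For no arbitrage the full-cycle product must be 1, so the missing rate is 1 / 1.0862316 ≈ 0.9206140.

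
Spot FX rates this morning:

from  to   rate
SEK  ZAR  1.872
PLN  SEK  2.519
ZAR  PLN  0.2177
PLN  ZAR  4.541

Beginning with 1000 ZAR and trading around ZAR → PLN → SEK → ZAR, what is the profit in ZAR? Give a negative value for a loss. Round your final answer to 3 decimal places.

1000 ZAR × 0.2177 = 217.7 PLN
217.7 PLN × 2.519 = 548.3863 SEK
548.3863 SEK × 1.872 = 1026.5791536 ZAR
Net change: 1026.5791536 − 1000 = 26.5791536 ZAR

26.579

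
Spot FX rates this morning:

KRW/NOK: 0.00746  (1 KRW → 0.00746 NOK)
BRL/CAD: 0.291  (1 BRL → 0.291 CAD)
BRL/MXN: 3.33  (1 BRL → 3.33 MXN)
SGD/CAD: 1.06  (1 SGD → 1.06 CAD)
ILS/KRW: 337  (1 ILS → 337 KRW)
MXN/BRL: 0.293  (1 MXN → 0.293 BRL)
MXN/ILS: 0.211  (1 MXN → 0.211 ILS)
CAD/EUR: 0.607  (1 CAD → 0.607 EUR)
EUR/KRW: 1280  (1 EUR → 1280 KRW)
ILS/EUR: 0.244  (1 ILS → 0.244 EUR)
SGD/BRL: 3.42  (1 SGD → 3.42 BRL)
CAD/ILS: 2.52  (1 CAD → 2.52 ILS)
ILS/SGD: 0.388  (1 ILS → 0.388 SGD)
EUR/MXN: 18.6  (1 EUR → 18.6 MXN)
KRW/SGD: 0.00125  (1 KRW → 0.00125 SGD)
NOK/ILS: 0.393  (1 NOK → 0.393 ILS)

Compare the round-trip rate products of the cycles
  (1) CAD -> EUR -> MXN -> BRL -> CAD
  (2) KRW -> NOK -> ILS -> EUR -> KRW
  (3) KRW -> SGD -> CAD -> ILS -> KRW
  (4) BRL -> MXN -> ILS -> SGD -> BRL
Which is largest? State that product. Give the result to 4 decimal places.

(1) 0.607 × 18.6 × 0.293 × 0.291 = 0.96264
(2) 0.00746 × 0.393 × 0.244 × 1280 = 0.91565
(3) 0.00125 × 1.06 × 2.52 × 337 = 1.12524
(4) 3.33 × 0.211 × 0.388 × 3.42 = 0.93236
Highest is cycle (3) at 1.1252 (>1, arbitrage).

1.1252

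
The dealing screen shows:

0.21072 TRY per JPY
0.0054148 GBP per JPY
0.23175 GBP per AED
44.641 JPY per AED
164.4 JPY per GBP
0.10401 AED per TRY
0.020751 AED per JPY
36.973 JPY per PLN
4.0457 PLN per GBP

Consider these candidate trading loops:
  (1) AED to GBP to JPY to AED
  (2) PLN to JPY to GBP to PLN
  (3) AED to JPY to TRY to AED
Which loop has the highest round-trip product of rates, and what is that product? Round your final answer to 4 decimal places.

0.9784

(1) 0.23175 × 164.4 × 0.020751 = 0.79061
(2) 36.973 × 0.0054148 × 4.0457 = 0.80995
(3) 44.641 × 0.21072 × 0.10401 = 0.97840
Highest is cycle (3) at 0.9784 (≤1, no arbitrage).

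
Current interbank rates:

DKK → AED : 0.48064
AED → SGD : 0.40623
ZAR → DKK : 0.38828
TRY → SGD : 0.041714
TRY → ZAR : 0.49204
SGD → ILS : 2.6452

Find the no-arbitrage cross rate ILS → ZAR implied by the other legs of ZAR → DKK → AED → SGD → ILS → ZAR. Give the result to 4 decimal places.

4.9866

Known legs of the cycle: 0.38828 × 0.48064 × 0.40623 × 2.6452 = 0.2005374271687007232
For no arbitrage the full-cycle product must be 1, so the missing rate is 1 / 0.2005374271687007232 ≈ 4.986600.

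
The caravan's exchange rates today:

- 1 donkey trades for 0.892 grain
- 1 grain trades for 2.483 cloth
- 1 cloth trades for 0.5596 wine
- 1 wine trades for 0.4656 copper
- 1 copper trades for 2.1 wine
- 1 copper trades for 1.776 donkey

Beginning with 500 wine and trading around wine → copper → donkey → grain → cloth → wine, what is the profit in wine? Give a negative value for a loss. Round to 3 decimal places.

500 wine × 0.4656 = 232.8 copper
232.8 copper × 1.776 = 413.4528 donkey
413.4528 donkey × 0.892 = 368.7998976 grain
368.7998976 grain × 2.483 = 915.7301457408 cloth
915.7301457408 cloth × 0.5596 = 512.44258955655168 wine
Net change: 512.44258955655168 − 500 = 12.44258955655168 wine

12.443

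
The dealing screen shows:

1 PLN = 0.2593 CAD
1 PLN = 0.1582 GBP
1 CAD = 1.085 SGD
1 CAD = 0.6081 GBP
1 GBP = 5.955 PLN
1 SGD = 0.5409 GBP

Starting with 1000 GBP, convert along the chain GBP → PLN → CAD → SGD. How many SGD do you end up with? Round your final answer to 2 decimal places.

1675.38

1000 GBP × 5.955 = 5955 PLN
5955 PLN × 0.2593 = 1544.1315 CAD
1544.1315 CAD × 1.085 = 1675.3826775 SGD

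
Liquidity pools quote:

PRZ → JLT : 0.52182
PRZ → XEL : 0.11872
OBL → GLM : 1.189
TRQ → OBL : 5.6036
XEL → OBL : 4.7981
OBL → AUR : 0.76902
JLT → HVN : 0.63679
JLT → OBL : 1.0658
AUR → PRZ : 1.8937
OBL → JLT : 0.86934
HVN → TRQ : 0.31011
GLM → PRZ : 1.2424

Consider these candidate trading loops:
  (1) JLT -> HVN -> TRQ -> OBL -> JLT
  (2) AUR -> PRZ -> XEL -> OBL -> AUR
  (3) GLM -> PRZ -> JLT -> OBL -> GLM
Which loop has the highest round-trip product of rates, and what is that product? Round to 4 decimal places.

0.9620

(1) 0.63679 × 0.31011 × 5.6036 × 0.86934 = 0.96199
(2) 1.8937 × 0.11872 × 4.7981 × 0.76902 = 0.82955
(3) 1.2424 × 0.52182 × 1.0658 × 1.189 = 0.82156
Highest is cycle (1) at 0.9620 (≤1, no arbitrage).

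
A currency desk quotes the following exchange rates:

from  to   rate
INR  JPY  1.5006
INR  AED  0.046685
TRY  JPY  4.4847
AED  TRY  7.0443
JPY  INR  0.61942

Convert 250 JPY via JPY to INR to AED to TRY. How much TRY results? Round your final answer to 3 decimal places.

250 JPY × 0.61942 = 154.855 INR
154.855 INR × 0.046685 = 7.229405675 AED
7.229405675 AED × 7.0443 = 50.9261023964025 TRY

50.926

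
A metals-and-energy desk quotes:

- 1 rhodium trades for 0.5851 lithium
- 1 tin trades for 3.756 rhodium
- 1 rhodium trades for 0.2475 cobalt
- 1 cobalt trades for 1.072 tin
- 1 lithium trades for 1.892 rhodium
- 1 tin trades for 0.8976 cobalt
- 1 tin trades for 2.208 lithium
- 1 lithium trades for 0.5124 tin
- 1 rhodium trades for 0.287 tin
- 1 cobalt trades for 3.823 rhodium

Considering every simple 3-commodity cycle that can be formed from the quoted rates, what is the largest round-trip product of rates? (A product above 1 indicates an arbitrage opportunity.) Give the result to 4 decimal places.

1.1990

lithium→rhodium→tin→lithium: 1.892 × 0.287 × 2.208 = 1.19895
lithium→tin→rhodium→lithium: 0.5124 × 3.756 × 0.5851 = 1.12607
cobalt→tin→rhodium→cobalt: 1.072 × 3.756 × 0.2475 = 0.99654
cobalt→rhodium→tin→cobalt: 3.823 × 0.287 × 0.8976 = 0.98485
Maximum is lithium→rhodium→tin→lithium at 1.1990; arbitrage exists.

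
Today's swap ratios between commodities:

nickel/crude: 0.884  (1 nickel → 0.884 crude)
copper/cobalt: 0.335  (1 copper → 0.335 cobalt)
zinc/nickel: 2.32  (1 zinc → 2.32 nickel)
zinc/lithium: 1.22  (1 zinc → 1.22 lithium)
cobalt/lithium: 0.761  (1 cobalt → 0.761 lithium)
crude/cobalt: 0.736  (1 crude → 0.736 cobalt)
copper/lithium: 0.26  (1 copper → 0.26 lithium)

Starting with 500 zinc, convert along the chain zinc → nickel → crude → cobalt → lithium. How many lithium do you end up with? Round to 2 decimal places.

500 zinc × 2.32 = 1160 nickel
1160 nickel × 0.884 = 1025.44 crude
1025.44 crude × 0.736 = 754.72384 cobalt
754.72384 cobalt × 0.761 = 574.34484224 lithium

574.34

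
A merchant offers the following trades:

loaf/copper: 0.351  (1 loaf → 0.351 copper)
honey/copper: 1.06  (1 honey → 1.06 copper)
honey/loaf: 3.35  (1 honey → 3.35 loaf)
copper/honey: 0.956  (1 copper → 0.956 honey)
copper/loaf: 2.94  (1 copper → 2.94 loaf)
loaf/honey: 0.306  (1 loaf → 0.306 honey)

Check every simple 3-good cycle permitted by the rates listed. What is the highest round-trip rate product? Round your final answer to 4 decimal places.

1.1241

copper→honey→loaf→copper: 0.956 × 3.35 × 0.351 = 1.12411
copper→loaf→honey→copper: 2.94 × 0.306 × 1.06 = 0.95362
Maximum is copper→honey→loaf→copper at 1.1241; arbitrage exists.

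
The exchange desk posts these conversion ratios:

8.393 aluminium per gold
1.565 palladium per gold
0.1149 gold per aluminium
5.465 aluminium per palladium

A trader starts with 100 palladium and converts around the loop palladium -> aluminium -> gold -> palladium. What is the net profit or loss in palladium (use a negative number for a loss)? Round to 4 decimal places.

100 palladium × 5.465 = 546.5 aluminium
546.5 aluminium × 0.1149 = 62.79285 gold
62.79285 gold × 1.565 = 98.27081025 palladium
Net change: 98.27081025 − 100 = -1.72918975 palladium

-1.7292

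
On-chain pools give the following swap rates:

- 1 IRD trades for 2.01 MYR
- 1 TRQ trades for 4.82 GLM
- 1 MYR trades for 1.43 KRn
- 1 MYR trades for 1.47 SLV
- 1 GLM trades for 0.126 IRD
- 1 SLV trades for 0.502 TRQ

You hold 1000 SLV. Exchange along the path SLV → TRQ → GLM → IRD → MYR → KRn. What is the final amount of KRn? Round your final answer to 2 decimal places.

1000 SLV × 0.502 = 502 TRQ
502 TRQ × 4.82 = 2419.64 GLM
2419.64 GLM × 0.126 = 304.87464 IRD
304.87464 IRD × 2.01 = 612.7980264 MYR
612.7980264 MYR × 1.43 = 876.301177752 KRn

876.30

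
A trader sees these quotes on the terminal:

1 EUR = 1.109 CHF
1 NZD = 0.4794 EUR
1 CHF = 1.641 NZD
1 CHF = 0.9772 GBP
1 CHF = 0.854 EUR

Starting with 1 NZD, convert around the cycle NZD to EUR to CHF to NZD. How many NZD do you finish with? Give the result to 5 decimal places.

1 NZD × 0.4794 = 0.4794 EUR
0.4794 EUR × 1.109 = 0.5316546 CHF
0.5316546 CHF × 1.641 = 0.8724451986 NZD

0.87245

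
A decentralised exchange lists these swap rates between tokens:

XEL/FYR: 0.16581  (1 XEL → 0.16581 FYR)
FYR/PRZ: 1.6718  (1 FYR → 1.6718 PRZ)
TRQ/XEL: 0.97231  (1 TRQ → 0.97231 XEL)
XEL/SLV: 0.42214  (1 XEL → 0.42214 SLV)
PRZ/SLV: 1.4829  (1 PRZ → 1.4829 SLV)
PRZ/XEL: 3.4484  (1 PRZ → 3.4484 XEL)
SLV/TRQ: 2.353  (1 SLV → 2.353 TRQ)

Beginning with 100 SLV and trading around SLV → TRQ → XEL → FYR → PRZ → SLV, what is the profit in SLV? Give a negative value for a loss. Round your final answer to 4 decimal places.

-5.9555

100 SLV × 2.353 = 235.3 TRQ
235.3 TRQ × 0.97231 = 228.784543 XEL
228.784543 XEL × 0.16581 = 37.93476507483 FYR
37.93476507483 FYR × 1.6718 = 63.419340252100794 PRZ
63.419340252100794 PRZ × 1.4829 = 94.0445396598402674226 SLV
Net change: 94.0445396598402674226 − 100 = -5.9554603401597325774 SLV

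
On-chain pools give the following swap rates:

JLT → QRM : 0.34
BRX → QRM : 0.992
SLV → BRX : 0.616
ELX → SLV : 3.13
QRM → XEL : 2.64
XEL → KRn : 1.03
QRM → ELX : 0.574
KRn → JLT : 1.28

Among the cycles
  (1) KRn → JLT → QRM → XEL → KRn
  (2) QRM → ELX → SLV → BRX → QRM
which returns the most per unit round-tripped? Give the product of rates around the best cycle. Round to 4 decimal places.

(1) 1.28 × 0.34 × 2.64 × 1.03 = 1.18340
(2) 0.574 × 3.13 × 0.616 × 0.992 = 1.09786
Highest is cycle (1) at 1.1834 (>1, arbitrage).

1.1834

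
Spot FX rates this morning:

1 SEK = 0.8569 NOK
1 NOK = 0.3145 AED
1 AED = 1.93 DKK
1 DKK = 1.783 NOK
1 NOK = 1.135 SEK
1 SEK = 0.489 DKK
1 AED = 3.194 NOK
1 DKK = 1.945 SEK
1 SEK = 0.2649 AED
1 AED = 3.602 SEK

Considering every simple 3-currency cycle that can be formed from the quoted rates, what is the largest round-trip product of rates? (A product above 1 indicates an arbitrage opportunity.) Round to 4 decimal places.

NOK→AED→DKK→NOK: 0.3145 × 1.93 × 1.783 = 1.08225
SEK→AED→DKK→SEK: 0.2649 × 1.93 × 1.945 = 0.99439
NOK→SEK→DKK→NOK: 1.135 × 0.489 × 1.783 = 0.98959
NOK→AED→SEK→NOK: 0.3145 × 3.602 × 0.8569 = 0.97072
NOK→SEK→AED→NOK: 1.135 × 0.2649 × 3.194 = 0.96031
Maximum is NOK→AED→DKK→NOK at 1.0823; arbitrage exists.

1.0823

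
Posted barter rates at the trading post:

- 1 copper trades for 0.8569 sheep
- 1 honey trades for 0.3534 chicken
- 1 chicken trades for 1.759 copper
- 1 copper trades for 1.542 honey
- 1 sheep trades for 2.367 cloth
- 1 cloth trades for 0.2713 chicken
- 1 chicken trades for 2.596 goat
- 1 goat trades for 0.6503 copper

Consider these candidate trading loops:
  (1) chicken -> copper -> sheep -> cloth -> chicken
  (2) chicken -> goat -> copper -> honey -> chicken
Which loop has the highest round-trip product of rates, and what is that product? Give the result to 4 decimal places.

(1) 1.759 × 0.8569 × 2.367 × 0.2713 = 0.96793
(2) 2.596 × 0.6503 × 1.542 × 0.3534 = 0.91996
Highest is cycle (1) at 0.9679 (≤1, no arbitrage).

0.9679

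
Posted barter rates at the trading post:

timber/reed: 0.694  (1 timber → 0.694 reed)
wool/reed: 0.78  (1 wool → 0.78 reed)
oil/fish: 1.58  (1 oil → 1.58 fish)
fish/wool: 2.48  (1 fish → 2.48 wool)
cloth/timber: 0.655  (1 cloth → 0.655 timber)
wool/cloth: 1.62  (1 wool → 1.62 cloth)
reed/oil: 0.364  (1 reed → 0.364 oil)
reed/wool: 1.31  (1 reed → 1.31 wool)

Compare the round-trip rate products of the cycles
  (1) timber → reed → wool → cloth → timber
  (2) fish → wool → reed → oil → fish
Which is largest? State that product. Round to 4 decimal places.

1.1125

(1) 0.694 × 1.31 × 1.62 × 0.655 = 0.96469
(2) 2.48 × 0.78 × 0.364 × 1.58 = 1.11251
Highest is cycle (2) at 1.1125 (>1, arbitrage).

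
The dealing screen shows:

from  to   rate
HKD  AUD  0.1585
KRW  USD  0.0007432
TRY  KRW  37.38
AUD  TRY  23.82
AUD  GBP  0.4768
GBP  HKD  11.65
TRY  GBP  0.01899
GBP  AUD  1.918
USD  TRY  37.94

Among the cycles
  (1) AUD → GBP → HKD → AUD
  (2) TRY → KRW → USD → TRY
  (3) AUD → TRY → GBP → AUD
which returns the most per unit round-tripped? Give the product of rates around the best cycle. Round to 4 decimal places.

1.0540

(1) 0.4768 × 11.65 × 0.1585 = 0.88042
(2) 37.38 × 0.0007432 × 37.94 = 1.05400
(3) 23.82 × 0.01899 × 1.918 = 0.86759
Highest is cycle (2) at 1.0540 (>1, arbitrage).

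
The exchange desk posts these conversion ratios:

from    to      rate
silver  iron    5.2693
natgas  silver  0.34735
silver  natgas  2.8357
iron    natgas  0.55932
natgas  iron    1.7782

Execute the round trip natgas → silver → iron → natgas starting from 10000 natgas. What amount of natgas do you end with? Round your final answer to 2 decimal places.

10237.19

10000 natgas × 0.34735 = 3473.5 silver
3473.5 silver × 5.2693 = 18302.91355 iron
18302.91355 iron × 0.55932 = 10237.185606786 natgas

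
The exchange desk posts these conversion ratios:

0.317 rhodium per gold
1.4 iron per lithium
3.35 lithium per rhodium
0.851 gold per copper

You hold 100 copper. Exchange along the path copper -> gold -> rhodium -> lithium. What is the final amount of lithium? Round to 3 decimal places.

100 copper × 0.851 = 85.1 gold
85.1 gold × 0.317 = 26.9767 rhodium
26.9767 rhodium × 3.35 = 90.371945 lithium

90.372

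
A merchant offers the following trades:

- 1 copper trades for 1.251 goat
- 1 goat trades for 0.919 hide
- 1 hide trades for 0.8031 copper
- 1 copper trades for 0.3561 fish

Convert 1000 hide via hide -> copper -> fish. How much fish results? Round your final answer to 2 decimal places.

1000 hide × 0.8031 = 803.1 copper
803.1 copper × 0.3561 = 285.98391 fish

285.98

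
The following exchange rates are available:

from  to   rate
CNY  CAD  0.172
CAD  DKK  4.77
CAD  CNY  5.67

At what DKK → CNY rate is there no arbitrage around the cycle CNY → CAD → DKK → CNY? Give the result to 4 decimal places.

Known legs of the cycle: 0.172 × 4.77 = 0.82044
For no arbitrage the full-cycle product must be 1, so the missing rate is 1 / 0.82044 ≈ 1.218858.

1.2189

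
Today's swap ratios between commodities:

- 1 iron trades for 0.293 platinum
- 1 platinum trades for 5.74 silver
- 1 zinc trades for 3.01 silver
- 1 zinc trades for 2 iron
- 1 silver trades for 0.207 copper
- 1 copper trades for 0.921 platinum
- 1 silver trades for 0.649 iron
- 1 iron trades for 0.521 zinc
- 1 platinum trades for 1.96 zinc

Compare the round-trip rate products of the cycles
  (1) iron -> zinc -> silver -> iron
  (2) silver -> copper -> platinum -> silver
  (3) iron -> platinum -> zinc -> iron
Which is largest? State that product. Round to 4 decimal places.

(1) 0.521 × 3.01 × 0.649 = 1.01777
(2) 0.207 × 0.921 × 5.74 = 1.09431
(3) 0.293 × 1.96 × 2 = 1.14856
Highest is cycle (3) at 1.1486 (>1, arbitrage).

1.1486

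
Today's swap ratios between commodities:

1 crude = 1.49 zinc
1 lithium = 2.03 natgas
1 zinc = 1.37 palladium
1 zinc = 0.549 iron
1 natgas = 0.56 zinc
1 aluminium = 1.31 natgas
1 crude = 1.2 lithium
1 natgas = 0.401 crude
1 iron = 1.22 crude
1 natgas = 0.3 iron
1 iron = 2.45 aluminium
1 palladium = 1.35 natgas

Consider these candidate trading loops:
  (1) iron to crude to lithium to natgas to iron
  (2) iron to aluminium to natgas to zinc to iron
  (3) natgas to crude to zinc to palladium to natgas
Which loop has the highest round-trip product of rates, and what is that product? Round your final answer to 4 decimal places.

1.1051

(1) 1.22 × 1.2 × 2.03 × 0.3 = 0.89158
(2) 2.45 × 1.31 × 0.56 × 0.549 = 0.98673
(3) 0.401 × 1.49 × 1.37 × 1.35 = 1.10506
Highest is cycle (3) at 1.1051 (>1, arbitrage).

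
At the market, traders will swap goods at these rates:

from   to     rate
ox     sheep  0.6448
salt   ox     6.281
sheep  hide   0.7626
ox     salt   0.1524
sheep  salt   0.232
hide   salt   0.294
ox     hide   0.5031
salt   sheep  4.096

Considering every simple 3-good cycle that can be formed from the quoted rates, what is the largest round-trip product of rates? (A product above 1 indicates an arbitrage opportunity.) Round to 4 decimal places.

ox→sheep→salt→ox: 0.6448 × 0.232 × 6.281 = 0.93960
hide→salt→ox→hide: 0.294 × 6.281 × 0.5031 = 0.92903
hide→salt→sheep→hide: 0.294 × 4.096 × 0.7626 = 0.91834
Maximum is ox→sheep→salt→ox at 0.9396; no arbitrage — every cycle loses value.

0.9396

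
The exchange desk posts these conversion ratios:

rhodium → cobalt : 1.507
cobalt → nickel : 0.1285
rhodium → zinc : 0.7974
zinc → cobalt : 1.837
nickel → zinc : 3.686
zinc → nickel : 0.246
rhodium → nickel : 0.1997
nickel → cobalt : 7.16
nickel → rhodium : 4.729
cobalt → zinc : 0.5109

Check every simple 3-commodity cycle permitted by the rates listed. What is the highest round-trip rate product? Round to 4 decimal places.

0.9276

rhodium→zinc→nickel→rhodium: 0.7974 × 0.246 × 4.729 = 0.92764
rhodium→cobalt→nickel→rhodium: 1.507 × 0.1285 × 4.729 = 0.91577
zinc→nickel→cobalt→zinc: 0.246 × 7.16 × 0.5109 = 0.89988
zinc→cobalt→nickel→zinc: 1.837 × 0.1285 × 3.686 = 0.87010
Maximum is rhodium→zinc→nickel→rhodium at 0.9276; no arbitrage — every cycle loses value.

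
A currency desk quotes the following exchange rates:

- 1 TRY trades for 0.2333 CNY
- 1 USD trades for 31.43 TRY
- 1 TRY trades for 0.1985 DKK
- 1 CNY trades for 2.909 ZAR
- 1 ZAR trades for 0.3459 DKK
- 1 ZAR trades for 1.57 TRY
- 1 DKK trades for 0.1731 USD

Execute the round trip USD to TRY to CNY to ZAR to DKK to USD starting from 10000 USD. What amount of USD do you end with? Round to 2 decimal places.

12771.75

10000 USD × 31.43 = 314300 TRY
314300 TRY × 0.2333 = 73326.19 CNY
73326.19 CNY × 2.909 = 213305.88671 ZAR
213305.88671 ZAR × 0.3459 = 73782.506212989 DKK
73782.506212989 DKK × 0.1731 = 12771.7518254683959 USD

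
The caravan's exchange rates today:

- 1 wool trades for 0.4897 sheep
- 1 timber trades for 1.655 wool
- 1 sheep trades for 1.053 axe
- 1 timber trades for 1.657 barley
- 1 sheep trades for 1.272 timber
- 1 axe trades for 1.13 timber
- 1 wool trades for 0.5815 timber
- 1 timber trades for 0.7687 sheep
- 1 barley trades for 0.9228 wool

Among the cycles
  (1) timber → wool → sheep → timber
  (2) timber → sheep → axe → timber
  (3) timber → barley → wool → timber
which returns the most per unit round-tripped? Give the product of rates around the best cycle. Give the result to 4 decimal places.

1.0309

(1) 1.655 × 0.4897 × 1.272 = 1.03090
(2) 0.7687 × 1.053 × 1.13 = 0.91467
(3) 1.657 × 0.9228 × 0.5815 = 0.88916
Highest is cycle (1) at 1.0309 (>1, arbitrage).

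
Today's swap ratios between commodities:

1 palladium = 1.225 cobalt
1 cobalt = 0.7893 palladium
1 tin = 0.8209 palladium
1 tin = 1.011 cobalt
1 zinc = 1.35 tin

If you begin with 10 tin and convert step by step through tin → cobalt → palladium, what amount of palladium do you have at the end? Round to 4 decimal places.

10 tin × 1.011 = 10.11 cobalt
10.11 cobalt × 0.7893 = 7.979823 palladium

7.9798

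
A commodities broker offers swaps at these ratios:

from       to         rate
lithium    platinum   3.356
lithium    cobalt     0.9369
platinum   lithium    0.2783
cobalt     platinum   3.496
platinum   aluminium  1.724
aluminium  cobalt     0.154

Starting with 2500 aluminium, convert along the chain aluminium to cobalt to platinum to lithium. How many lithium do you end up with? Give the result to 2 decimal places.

374.58

2500 aluminium × 0.154 = 385 cobalt
385 cobalt × 3.496 = 1345.96 platinum
1345.96 platinum × 0.2783 = 374.580668 lithium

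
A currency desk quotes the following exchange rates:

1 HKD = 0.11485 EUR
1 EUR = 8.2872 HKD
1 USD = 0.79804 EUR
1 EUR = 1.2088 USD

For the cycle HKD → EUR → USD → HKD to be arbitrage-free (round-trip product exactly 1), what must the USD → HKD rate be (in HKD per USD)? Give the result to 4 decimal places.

Known legs of the cycle: 0.11485 × 1.2088 = 0.13883068
For no arbitrage the full-cycle product must be 1, so the missing rate is 1 / 0.13883068 ≈ 7.203019.

7.2030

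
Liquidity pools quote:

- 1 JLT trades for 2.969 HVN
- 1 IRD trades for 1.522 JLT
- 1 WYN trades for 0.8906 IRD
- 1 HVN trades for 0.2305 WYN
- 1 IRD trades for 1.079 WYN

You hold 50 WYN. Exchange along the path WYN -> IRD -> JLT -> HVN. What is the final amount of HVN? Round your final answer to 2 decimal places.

201.22

50 WYN × 0.8906 = 44.53 IRD
44.53 IRD × 1.522 = 67.77466 JLT
67.77466 JLT × 2.969 = 201.22296554 HVN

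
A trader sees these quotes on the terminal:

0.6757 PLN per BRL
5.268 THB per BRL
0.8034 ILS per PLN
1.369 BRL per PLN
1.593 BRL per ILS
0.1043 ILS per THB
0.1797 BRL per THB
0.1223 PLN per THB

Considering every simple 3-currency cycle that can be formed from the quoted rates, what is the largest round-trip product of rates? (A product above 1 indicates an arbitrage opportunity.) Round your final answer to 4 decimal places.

PLN→BRL→THB→PLN: 1.369 × 5.268 × 0.1223 = 0.88201
ILS→BRL→THB→ILS: 1.593 × 5.268 × 0.1043 = 0.87528
PLN→ILS→BRL→PLN: 0.8034 × 1.593 × 0.6757 = 0.86477
Maximum is PLN→BRL→THB→PLN at 0.8820; no arbitrage — every cycle loses value.

0.8820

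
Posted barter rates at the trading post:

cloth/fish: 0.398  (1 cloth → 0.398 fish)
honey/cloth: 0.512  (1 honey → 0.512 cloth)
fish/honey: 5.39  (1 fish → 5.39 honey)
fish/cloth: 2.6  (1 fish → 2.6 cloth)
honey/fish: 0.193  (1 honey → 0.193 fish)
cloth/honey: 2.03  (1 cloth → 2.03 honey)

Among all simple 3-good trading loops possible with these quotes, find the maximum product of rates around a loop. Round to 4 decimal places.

1.0984

cloth→fish→honey→cloth: 0.398 × 5.39 × 0.512 = 1.09835
cloth→honey→fish→cloth: 2.03 × 0.193 × 2.6 = 1.01865
Maximum is cloth→fish→honey→cloth at 1.0984; arbitrage exists.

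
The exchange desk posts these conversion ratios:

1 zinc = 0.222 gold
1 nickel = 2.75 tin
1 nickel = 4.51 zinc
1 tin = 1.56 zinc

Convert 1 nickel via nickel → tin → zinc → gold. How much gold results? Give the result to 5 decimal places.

1 nickel × 2.75 = 2.75 tin
2.75 tin × 1.56 = 4.29 zinc
4.29 zinc × 0.222 = 0.95238 gold

0.95238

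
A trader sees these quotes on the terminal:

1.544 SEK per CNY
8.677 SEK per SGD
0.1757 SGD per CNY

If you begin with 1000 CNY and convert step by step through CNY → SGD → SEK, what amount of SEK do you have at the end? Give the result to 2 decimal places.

1000 CNY × 0.1757 = 175.7 SGD
175.7 SGD × 8.677 = 1524.5489 SEK

1524.55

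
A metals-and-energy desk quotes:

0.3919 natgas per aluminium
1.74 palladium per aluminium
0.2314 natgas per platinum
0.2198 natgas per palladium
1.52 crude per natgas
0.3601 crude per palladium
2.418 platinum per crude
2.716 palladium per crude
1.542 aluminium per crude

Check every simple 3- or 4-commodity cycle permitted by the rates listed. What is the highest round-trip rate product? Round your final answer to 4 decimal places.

aluminium→palladium→crude→aluminium: 1.74 × 0.3601 × 1.542 = 0.96618
aluminium→natgas→crude→aluminium: 0.3919 × 1.52 × 1.542 = 0.91855
natgas→crude→palladium→natgas: 1.52 × 2.716 × 0.2198 = 0.90740
aluminium→palladium→natgas→crude→aluminium: 1.74 × 0.2198 × 1.52 × 1.542 = 0.89641
natgas→crude→platinum→natgas: 1.52 × 2.418 × 0.2314 = 0.85048
Maximum is aluminium→palladium→crude→aluminium at 0.9662; no arbitrage — every cycle loses value.

0.9662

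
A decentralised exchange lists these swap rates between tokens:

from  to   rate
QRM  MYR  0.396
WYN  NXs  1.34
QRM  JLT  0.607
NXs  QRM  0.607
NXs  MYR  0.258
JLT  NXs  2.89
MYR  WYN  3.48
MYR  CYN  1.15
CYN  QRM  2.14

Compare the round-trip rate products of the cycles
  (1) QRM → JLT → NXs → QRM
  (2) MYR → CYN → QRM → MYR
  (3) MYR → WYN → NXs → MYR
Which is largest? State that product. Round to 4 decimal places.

(1) 0.607 × 2.89 × 0.607 = 1.06482
(2) 1.15 × 2.14 × 0.396 = 0.97456
(3) 3.48 × 1.34 × 0.258 = 1.20311
Highest is cycle (3) at 1.2031 (>1, arbitrage).

1.2031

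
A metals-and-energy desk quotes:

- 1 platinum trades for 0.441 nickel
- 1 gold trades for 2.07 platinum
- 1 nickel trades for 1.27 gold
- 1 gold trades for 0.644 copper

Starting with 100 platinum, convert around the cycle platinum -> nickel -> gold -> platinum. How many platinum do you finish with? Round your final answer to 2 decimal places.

115.93

100 platinum × 0.441 = 44.1 nickel
44.1 nickel × 1.27 = 56.007 gold
56.007 gold × 2.07 = 115.93449 platinum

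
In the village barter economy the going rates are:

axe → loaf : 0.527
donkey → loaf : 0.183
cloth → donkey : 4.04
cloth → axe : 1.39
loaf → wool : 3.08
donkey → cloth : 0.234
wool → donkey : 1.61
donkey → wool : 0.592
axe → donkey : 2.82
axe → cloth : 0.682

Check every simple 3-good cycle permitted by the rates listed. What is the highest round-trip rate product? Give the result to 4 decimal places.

donkey→cloth→axe→donkey: 0.234 × 1.39 × 2.82 = 0.91723
wool→donkey→loaf→wool: 1.61 × 0.183 × 3.08 = 0.90746
Maximum is donkey→cloth→axe→donkey at 0.9172; no arbitrage — every cycle loses value.

0.9172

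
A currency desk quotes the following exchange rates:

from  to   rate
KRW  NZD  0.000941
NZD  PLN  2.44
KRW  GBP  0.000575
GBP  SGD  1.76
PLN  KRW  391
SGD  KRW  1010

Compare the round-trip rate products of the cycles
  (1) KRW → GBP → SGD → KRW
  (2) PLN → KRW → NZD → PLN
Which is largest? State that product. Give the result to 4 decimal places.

(1) 0.000575 × 1.76 × 1010 = 1.02212
(2) 391 × 0.000941 × 2.44 = 0.89775
Highest is cycle (1) at 1.0221 (>1, arbitrage).

1.0221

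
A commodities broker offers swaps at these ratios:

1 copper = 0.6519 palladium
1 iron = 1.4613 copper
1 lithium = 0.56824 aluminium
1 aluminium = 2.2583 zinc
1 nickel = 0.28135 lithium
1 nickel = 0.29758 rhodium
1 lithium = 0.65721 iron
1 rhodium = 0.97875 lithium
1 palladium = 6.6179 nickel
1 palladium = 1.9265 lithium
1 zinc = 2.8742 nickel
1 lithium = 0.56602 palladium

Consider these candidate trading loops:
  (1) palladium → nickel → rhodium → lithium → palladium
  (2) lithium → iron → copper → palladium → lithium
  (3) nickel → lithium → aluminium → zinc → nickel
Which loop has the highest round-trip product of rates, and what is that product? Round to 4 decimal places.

(1) 6.6179 × 0.29758 × 0.97875 × 0.56602 = 1.09101
(2) 0.65721 × 1.4613 × 0.6519 × 1.9265 = 1.20613
(3) 0.28135 × 0.56824 × 2.2583 × 2.8742 = 1.03771
Highest is cycle (2) at 1.2061 (>1, arbitrage).

1.2061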